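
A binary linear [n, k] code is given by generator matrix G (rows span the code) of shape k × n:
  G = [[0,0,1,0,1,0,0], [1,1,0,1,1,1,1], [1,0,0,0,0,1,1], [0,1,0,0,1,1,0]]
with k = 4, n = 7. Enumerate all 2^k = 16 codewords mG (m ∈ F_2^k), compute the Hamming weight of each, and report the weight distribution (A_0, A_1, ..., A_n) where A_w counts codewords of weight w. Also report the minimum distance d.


Weight distribution: A_0 = 1, A_2 = 2, A_3 = 6, A_4 = 3, A_5 = 2, A_6 = 2. Minimum distance d = 2.

Enumerate all 2^4 = 16 messages m ∈ F_2^4.
For each, compute codeword c = mG in F_2^7, then tally its weight.
  m = 0000 → c = 0000000, weight = 0.
  m = 1000 → c = 0010100, weight = 2.
  m = 0100 → c = 1101111, weight = 6.
  m = 1100 → c = 1111011, weight = 6.
  m = 0010 → c = 1000011, weight = 3.
  m = 1010 → c = 1010111, weight = 5.
  m = 0110 → c = 0101100, weight = 3.
  m = 1110 → c = 0111000, weight = 3.
  m = 0001 → c = 0100110, weight = 3.
  m = 1001 → c = 0110010, weight = 3.
  m = 0101 → c = 1001001, weight = 3.
  m = 1101 → c = 1011101, weight = 5.
  m = 0011 → c = 1100101, weight = 4.
  m = 1011 → c = 1110001, weight = 4.
  m = 0111 → c = 0001010, weight = 2.
  m = 1111 → c = 0011110, weight = 4.
Tally weights:
  weight 0: 1 codewords.
  weight 2: 2 codewords.
  weight 3: 6 codewords.
  weight 4: 3 codewords.
  weight 5: 2 codewords.
  weight 6: 2 codewords.
Minimum distance d = smallest w > 0 with A_w > 0 = 2.
Sanity: Σ A_w = 16 = 2^4 = 16 ✓.


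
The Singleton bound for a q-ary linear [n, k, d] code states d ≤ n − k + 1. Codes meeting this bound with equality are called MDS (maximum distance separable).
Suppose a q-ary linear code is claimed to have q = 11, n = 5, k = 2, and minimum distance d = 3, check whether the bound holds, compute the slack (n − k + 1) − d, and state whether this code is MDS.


Singleton RHS = n − k + 1 = 4, slack = 1, bound satisfied, not MDS.

Singleton bound: d ≤ n − k + 1.
Here n = 5, k = 2, so n − k + 1 = 4.
Given d = 3, check d ≤ 4: YES.
Slack = (n − k + 1) − d = 1.
The code is NOT MDS (slack = 1 > 0).
Description: the claimed parameters are [5, 2, 3]_11; such a code would be non-MDS.


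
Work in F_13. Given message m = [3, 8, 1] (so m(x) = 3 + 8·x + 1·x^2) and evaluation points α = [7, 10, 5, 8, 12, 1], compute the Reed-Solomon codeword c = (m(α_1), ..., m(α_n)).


c = [4, 1, 3, 1, 9, 12]

Message polynomial: m(x) = 3 + 8·x + 1·x^2 (mod 13).
For each evaluation point α_i, compute m(α_i) mod 13:
  α_1 = 7: Horner steps 1 → 2 → 4, so m(7) = 4.
  α_2 = 10: Horner steps 1 → 5 → 1, so m(10) = 1.
  α_3 = 5: Horner steps 1 → 0 → 3, so m(5) = 3.
  α_4 = 8: Horner steps 1 → 3 → 1, so m(8) = 1.
  α_5 = 12: Horner steps 1 → 7 → 9, so m(12) = 9.
  α_6 = 1: Horner steps 1 → 9 → 12, so m(1) = 12.
Codeword c = [4, 1, 3, 1, 9, 12] ∈ F_13^6.


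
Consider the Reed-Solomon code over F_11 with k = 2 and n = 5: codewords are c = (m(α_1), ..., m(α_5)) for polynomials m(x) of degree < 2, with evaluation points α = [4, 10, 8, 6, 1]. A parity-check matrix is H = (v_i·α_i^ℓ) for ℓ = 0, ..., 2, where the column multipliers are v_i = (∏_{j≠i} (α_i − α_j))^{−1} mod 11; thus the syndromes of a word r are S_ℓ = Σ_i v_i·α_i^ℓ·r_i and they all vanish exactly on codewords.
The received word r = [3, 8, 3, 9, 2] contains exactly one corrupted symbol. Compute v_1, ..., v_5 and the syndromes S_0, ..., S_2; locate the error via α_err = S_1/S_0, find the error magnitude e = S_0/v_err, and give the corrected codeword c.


S = (1, 4, 5), error at position 1, error magnitude e = 10, c = [4, 8, 3, 9, 2].

Step 1: column multipliers v_i = (∏_{j≠i}(α_i − α_j))^{−1} mod 11.
  i = 1 (α = 4): (4−10)(4−8)(4−6)(4−1) = (−6)·(−4)·(−2)·3 = −144 ≡ 10, so v_1 = 10^{−1} = 10 (mod 11).
  i = 2 (α = 10): (10−4)(10−8)(10−6)(10−1) = 6·2·4·9 = 432 ≡ 3, so v_2 = 3^{−1} = 4 (mod 11).
  i = 3 (α = 8): (8−4)(8−10)(8−6)(8−1) = 4·(−2)·2·7 = −112 ≡ 9, so v_3 = 9^{−1} = 5 (mod 11).
  i = 4 (α = 6): (6−4)(6−10)(6−8)(6−1) = 2·(−4)·(−2)·5 = 80 ≡ 3, so v_4 = 3^{−1} = 4 (mod 11).
  i = 5 (α = 1): (1−4)(1−10)(1−8)(1−6) = (−3)·(−9)·(−7)·(−5) = 945 ≡ 10, so v_5 = 10^{−1} = 10 (mod 11).
  v = [10, 4, 5, 4, 10].
Step 2: syndromes of r = [3, 8, 3, 9, 2] (all sums mod 11).
  S_0 = Σ v_i r_i = 10·3 + 4·8 + 5·3 + 4·9 + 10·2 = 133 ≡ 1.
  S_1 = Σ v_i α_i r_i = 10·4·3 + 4·10·8 + 5·8·3 + 4·6·9 + 10·1·2 = 796 ≡ 4.
  α_i^2 mod 11 = [5, 1, 9, 3, 1].
  S_2 = Σ v_i α_i^2 r_i = 10·5·3 + 4·1·8 + 5·9·3 + 4·3·9 + 10·1·2 = 445 ≡ 5.
  S = (1, 4, 5) ≠ 0, so r is not a codeword (an error is present).
Step 3: locate the error. For a single error e at position i, S_ℓ = v_i·e·α_i^ℓ, so α_err = S_1/S_0.
  S_0^{−1} = 1^{−1} = 1 (mod 11), so α_err = 4·1 = 4 ≡ 4 = α_1. Error position i = 1.
  Consistency check: S_2/S_1 = 5·3 = 15 ≡ 4 = α_err ✓ (single-error assumption holds).
Step 4: error magnitude e = S_0/v_1 = S_0·∏_{j≠1}(α_1 − α_j) = 1·10 = 10 ≡ 10 (mod 11).
Step 5: correct position 1: c_1 = r_1 − e = 3 − 10 ≡ 4 (mod 11). Hence c = [4, 8, 3, 9, 2].
  Check: interpolating c through the α_i gives m(x) = 5 + 8·x (degree < 2) with m(α_i) = c_i for every i, so c is indeed a codeword.


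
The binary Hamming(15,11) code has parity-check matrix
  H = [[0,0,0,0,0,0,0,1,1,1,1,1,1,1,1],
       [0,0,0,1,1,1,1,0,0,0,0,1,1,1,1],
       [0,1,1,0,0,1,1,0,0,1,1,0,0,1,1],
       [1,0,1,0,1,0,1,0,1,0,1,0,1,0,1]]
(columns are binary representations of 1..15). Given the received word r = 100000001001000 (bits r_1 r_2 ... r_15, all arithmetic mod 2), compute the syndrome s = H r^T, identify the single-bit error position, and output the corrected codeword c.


s = (0, 1, 0, 0)^T, error position = 4, corrected codeword c = 100100001001000

Compute s = H r^T mod 2 one row at a time:
  s_1 = 0 + 1 + 0 + 0 + 1 + 0 + 0 + 0 = 2 ≡ 0 (mod 2).
  s_2 = 0 + 0 + 0 + 0 + 1 + 0 + 0 + 0 = 1 ≡ 1 (mod 2).
  s_3 = 0 + 0 + 0 + 0 + 0 + 0 + 0 + 0 = 0 ≡ 0 (mod 2).
  s_4 = 1 + 0 + 0 + 0 + 1 + 0 + 0 + 0 = 2 ≡ 0 (mod 2).
s = (0, 1, 0, 0)^T — this equals column 4 of H (binary 0100), so error is at position 4.
Correct: flip bit 4 of r = 100000001001000 to get c = 100100001001000.


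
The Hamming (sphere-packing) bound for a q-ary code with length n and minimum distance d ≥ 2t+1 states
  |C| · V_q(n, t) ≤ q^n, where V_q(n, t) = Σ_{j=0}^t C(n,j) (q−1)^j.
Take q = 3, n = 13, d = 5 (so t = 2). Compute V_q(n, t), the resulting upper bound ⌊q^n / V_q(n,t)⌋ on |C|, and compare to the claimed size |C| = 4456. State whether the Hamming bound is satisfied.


V_q(n, t) = 339, q^n = 1594323, Hamming bound = 4703, |C| = 4456 ≤ bound (satisfied).

Step 1: Compute V_q(n, t) = Σ_{j=0}^2 C(n, j) (q−1)^j.
  j = 0: C(13,0)·(2)^0 = 1·1 = 1.
  j = 1: C(13,1)·(2)^1 = 13·2 = 26.
  j = 2: C(13,2)·(2)^2 = 78·4 = 312.
  V_q(n, t) = 1 + 26 + 312 = 339.
Step 2: q^n = 3^13 = 1594323.
Step 3: Hamming bound ⌊q^n / V_q(n,t)⌋ = ⌊1594323/339⌋ = 4703.
Step 4: Compare |C| = 4456 to 4703: satisfied.
The claimed |C| lies below the Hamming bound.


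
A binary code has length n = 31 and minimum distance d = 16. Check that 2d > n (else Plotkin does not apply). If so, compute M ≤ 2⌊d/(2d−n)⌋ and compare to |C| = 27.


Plotkin bound M ≤ 32; given |C| = 27 ≤ bound (satisfied).

Check applicability: 2d = 32, n = 31.
2d − n = 1 > 0, so Plotkin applies.
Compute d/(2d−n) = 16/1 ≈ 16.0000.
⌊d/(2d−n)⌋ = 16.
Plotkin bound: M ≤ 2·16 = 32.
Given |C| = 27, check: satisfied.
This |C| is below the Plotkin bound.


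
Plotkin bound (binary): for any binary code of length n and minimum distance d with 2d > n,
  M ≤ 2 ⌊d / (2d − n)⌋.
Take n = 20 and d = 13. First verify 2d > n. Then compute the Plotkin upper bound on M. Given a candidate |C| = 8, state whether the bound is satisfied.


Plotkin bound M ≤ 4; given |C| = 8 > bound (violated).

Check applicability: 2d = 26, n = 20.
2d − n = 6 > 0, so Plotkin applies.
Compute d/(2d−n) = 13/6 ≈ 2.1667.
⌊d/(2d−n)⌋ = 2.
Plotkin bound: M ≤ 2·2 = 4.
Given |C| = 8, check: VIOLATED.
This |C| is above the Plotkin bound, so no binary code with n = 20, d = 13 and 8 codewords exists.


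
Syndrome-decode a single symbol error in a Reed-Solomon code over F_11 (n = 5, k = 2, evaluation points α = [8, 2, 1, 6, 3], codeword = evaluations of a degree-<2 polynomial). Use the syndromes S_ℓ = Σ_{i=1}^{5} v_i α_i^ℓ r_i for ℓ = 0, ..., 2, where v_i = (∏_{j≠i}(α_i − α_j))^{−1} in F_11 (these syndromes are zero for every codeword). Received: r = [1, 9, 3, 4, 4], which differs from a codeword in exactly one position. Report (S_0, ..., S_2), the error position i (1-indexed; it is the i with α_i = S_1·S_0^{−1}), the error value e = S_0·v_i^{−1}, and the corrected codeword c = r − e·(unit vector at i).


S = (4, 2, 1), error at position 4, error magnitude e = 4, c = [1, 9, 3, 0, 4].

Step 1: column multipliers v_i = (∏_{j≠i}(α_i − α_j))^{−1} mod 11.
  i = 1 (α = 8): (8−2)(8−1)(8−6)(8−3) = 6·7·2·5 = 420 ≡ 2, so v_1 = 2^{−1} = 6 (mod 11).
  i = 2 (α = 2): (2−8)(2−1)(2−6)(2−3) = (−6)·1·(−4)·(−1) = −24 ≡ 9, so v_2 = 9^{−1} = 5 (mod 11).
  i = 3 (α = 1): (1−8)(1−2)(1−6)(1−3) = (−7)·(−1)·(−5)·(−2) = 70 ≡ 4, so v_3 = 4^{−1} = 3 (mod 11).
  i = 4 (α = 6): (6−8)(6−2)(6−1)(6−3) = (−2)·4·5·3 = −120 ≡ 1, so v_4 = 1^{−1} = 1 (mod 11).
  i = 5 (α = 3): (3−8)(3−2)(3−1)(3−6) = (−5)·1·2·(−3) = 30 ≡ 8, so v_5 = 8^{−1} = 7 (mod 11).
  v = [6, 5, 3, 1, 7].
Step 2: syndromes of r = [1, 9, 3, 4, 4] (all sums mod 11).
  S_0 = Σ v_i r_i = 6·1 + 5·9 + 3·3 + 1·4 + 7·4 = 92 ≡ 4.
  S_1 = Σ v_i α_i r_i = 6·8·1 + 5·2·9 + 3·1·3 + 1·6·4 + 7·3·4 = 255 ≡ 2.
  α_i^2 mod 11 = [9, 4, 1, 3, 9].
  S_2 = Σ v_i α_i^2 r_i = 6·9·1 + 5·4·9 + 3·1·3 + 1·3·4 + 7·9·4 = 507 ≡ 1.
  S = (4, 2, 1) ≠ 0, so r is not a codeword (an error is present).
Step 3: locate the error. For a single error e at position i, S_ℓ = v_i·e·α_i^ℓ, so α_err = S_1/S_0.
  S_0^{−1} = 4^{−1} = 3 (mod 11), so α_err = 2·3 = 6 ≡ 6 = α_4. Error position i = 4.
  Consistency check: S_2/S_1 = 1·6 = 6 ≡ 6 = α_err ✓ (single-error assumption holds).
Step 4: error magnitude e = S_0/v_4 = S_0·∏_{j≠4}(α_4 − α_j) = 4·1 = 4 ≡ 4 (mod 11).
Step 5: correct position 4: c_4 = r_4 − e = 4 − 4 ≡ 0 (mod 11). Hence c = [1, 9, 3, 0, 4].
  Check: interpolating c through the α_i gives m(x) = 8 + 6·x (degree < 2) with m(α_i) = c_i for every i, so c is indeed a codeword.


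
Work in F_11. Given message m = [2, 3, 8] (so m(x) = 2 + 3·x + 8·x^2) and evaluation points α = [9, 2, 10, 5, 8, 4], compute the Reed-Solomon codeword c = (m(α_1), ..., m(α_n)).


c = [6, 7, 7, 8, 10, 10]

Message polynomial: m(x) = 2 + 3·x + 8·x^2 (mod 11).
For each evaluation point α_i, compute m(α_i) mod 11:
  α_1 = 9: Horner steps 8 → 9 → 6, so m(9) = 6.
  α_2 = 2: Horner steps 8 → 8 → 7, so m(2) = 7.
  α_3 = 10: Horner steps 8 → 6 → 7, so m(10) = 7.
  α_4 = 5: Horner steps 8 → 10 → 8, so m(5) = 8.
  α_5 = 8: Horner steps 8 → 1 → 10, so m(8) = 10.
  α_6 = 4: Horner steps 8 → 2 → 10, so m(4) = 10.
Codeword c = [6, 7, 7, 8, 10, 10] ∈ F_11^6.


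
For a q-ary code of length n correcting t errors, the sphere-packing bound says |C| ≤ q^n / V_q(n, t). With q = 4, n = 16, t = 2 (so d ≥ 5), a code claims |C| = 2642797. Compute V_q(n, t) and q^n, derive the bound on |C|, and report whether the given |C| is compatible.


V_q(n, t) = 1129, q^n = 4294967296, Hamming bound = 3804222, |C| = 2642797 ≤ bound (satisfied).

Step 1: Compute V_q(n, t) = Σ_{j=0}^2 C(n, j) (q−1)^j.
  j = 0: C(16,0)·(3)^0 = 1·1 = 1.
  j = 1: C(16,1)·(3)^1 = 16·3 = 48.
  j = 2: C(16,2)·(3)^2 = 120·9 = 1080.
  V_q(n, t) = 1 + 48 + 1080 = 1129.
Step 2: q^n = 4^16 = 4294967296.
Step 3: Hamming bound ⌊q^n / V_q(n,t)⌋ = ⌊4294967296/1129⌋ = 3804222.
Step 4: Compare |C| = 2642797 to 3804222: satisfied.
The claimed |C| lies below the Hamming bound.


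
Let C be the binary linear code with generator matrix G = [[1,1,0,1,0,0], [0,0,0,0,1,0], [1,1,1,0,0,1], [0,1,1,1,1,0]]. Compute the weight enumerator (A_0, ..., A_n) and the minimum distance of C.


Weight distribution: A_0 = 1, A_1 = 1, A_2 = 2, A_3 = 6, A_4 = 5, A_5 = 1. Minimum distance d = 1.

Enumerate all 2^4 = 16 messages m ∈ F_2^4.
For each, compute codeword c = mG in F_2^6, then tally its weight.
  m = 0000 → c = 000000, weight = 0.
  m = 1000 → c = 110100, weight = 3.
  m = 0100 → c = 000010, weight = 1.
  m = 1100 → c = 110110, weight = 4.
  m = 0010 → c = 111001, weight = 4.
  m = 1010 → c = 001101, weight = 3.
  m = 0110 → c = 111011, weight = 5.
  m = 1110 → c = 001111, weight = 4.
  m = 0001 → c = 011110, weight = 4.
  m = 1001 → c = 101010, weight = 3.
  m = 0101 → c = 011100, weight = 3.
  m = 1101 → c = 101000, weight = 2.
  m = 0011 → c = 100111, weight = 4.
  m = 1011 → c = 010011, weight = 3.
  m = 0111 → c = 100101, weight = 3.
  m = 1111 → c = 010001, weight = 2.
Tally weights:
  weight 0: 1 codewords.
  weight 1: 1 codewords.
  weight 2: 2 codewords.
  weight 3: 6 codewords.
  weight 4: 5 codewords.
  weight 5: 1 codewords.
Minimum distance d = smallest w > 0 with A_w > 0 = 1.
Sanity: Σ A_w = 16 = 2^4 = 16 ✓.


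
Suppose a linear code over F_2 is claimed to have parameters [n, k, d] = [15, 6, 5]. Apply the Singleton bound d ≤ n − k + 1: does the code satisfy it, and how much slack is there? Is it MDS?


Singleton RHS = n − k + 1 = 10, slack = 5, bound satisfied, not MDS.

Singleton bound: d ≤ n − k + 1.
Here n = 15, k = 6, so n − k + 1 = 10.
Given d = 5, check d ≤ 10: YES.
Slack = (n − k + 1) − d = 5.
The code is NOT MDS (slack = 5 > 0).
Description: the claimed parameters are [15, 6, 5]_2; such a code would be non-MDS.


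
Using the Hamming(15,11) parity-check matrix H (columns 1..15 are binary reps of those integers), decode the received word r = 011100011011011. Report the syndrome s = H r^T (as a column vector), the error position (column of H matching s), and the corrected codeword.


s = (0, 0, 1, 0)^T, error position = 2, corrected codeword c = 001100011011011

Compute s = H r^T mod 2 one row at a time:
  s_1 = 1 + 1 + 0 + 1 + 1 + 0 + 1 + 1 = 6 ≡ 0 (mod 2).
  s_2 = 1 + 0 + 0 + 0 + 1 + 0 + 1 + 1 = 4 ≡ 0 (mod 2).
  s_3 = 1 + 1 + 0 + 0 + 0 + 1 + 1 + 1 = 5 ≡ 1 (mod 2).
  s_4 = 0 + 1 + 0 + 0 + 1 + 1 + 0 + 1 = 4 ≡ 0 (mod 2).
s = (0, 0, 1, 0)^T — this equals column 2 of H (binary 0010), so error is at position 2.
Correct: flip bit 2 of r = 011100011011011 to get c = 001100011011011.


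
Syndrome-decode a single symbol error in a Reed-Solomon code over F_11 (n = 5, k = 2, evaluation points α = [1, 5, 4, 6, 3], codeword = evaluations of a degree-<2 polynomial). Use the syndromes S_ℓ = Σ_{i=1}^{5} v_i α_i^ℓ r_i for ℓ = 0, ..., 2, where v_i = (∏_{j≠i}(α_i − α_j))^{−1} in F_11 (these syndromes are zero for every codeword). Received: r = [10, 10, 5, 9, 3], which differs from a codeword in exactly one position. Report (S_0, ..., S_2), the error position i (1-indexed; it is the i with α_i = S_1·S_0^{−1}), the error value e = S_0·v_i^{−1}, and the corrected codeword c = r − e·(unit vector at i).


S = (1, 5, 3), error at position 2, error magnitude e = 3, c = [10, 7, 5, 9, 3].

Step 1: column multipliers v_i = (∏_{j≠i}(α_i − α_j))^{−1} mod 11.
  i = 1 (α = 1): (1−5)(1−4)(1−6)(1−3) = (−4)·(−3)·(−5)·(−2) = 120 ≡ 10, so v_1 = 10^{−1} = 10 (mod 11).
  i = 2 (α = 5): (5−1)(5−4)(5−6)(5−3) = 4·1·(−1)·2 = −8 ≡ 3, so v_2 = 3^{−1} = 4 (mod 11).
  i = 3 (α = 4): (4−1)(4−5)(4−6)(4−3) = 3·(−1)·(−2)·1 = 6 ≡ 6, so v_3 = 6^{−1} = 2 (mod 11).
  i = 4 (α = 6): (6−1)(6−5)(6−4)(6−3) = 5·1·2·3 = 30 ≡ 8, so v_4 = 8^{−1} = 7 (mod 11).
  i = 5 (α = 3): (3−1)(3−5)(3−4)(3−6) = 2·(−2)·(−1)·(−3) = −12 ≡ 10, so v_5 = 10^{−1} = 10 (mod 11).
  v = [10, 4, 2, 7, 10].
Step 2: syndromes of r = [10, 10, 5, 9, 3] (all sums mod 11).
  S_0 = Σ v_i r_i = 10·10 + 4·10 + 2·5 + 7·9 + 10·3 = 243 ≡ 1.
  S_1 = Σ v_i α_i r_i = 10·1·10 + 4·5·10 + 2·4·5 + 7·6·9 + 10·3·3 = 808 ≡ 5.
  α_i^2 mod 11 = [1, 3, 5, 3, 9].
  S_2 = Σ v_i α_i^2 r_i = 10·1·10 + 4·3·10 + 2·5·5 + 7·3·9 + 10·9·3 = 729 ≡ 3.
  S = (1, 5, 3) ≠ 0, so r is not a codeword (an error is present).
Step 3: locate the error. For a single error e at position i, S_ℓ = v_i·e·α_i^ℓ, so α_err = S_1/S_0.
  S_0^{−1} = 1^{−1} = 1 (mod 11), so α_err = 5·1 = 5 ≡ 5 = α_2. Error position i = 2.
  Consistency check: S_2/S_1 = 3·9 = 27 ≡ 5 = α_err ✓ (single-error assumption holds).
Step 4: error magnitude e = S_0/v_2 = S_0·∏_{j≠2}(α_2 − α_j) = 1·3 = 3 ≡ 3 (mod 11).
Step 5: correct position 2: c_2 = r_2 − e = 10 − 3 ≡ 7 (mod 11). Hence c = [10, 7, 5, 9, 3].
  Check: interpolating c through the α_i gives m(x) = 8 + 2·x (degree < 2) with m(α_i) = c_i for every i, so c is indeed a codeword.


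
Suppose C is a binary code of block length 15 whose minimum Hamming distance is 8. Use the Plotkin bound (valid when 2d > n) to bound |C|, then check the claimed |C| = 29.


Plotkin bound M ≤ 16; given |C| = 29 > bound (violated).

Check applicability: 2d = 16, n = 15.
2d − n = 1 > 0, so Plotkin applies.
Compute d/(2d−n) = 8/1 ≈ 8.0000.
⌊d/(2d−n)⌋ = 8.
Plotkin bound: M ≤ 2·8 = 16.
Given |C| = 29, check: VIOLATED.
This |C| is above the Plotkin bound, so no binary code with n = 15, d = 8 and 29 codewords exists.


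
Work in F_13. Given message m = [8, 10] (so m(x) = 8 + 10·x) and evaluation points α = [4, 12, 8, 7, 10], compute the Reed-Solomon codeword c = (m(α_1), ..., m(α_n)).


c = [9, 11, 10, 0, 4]

Message polynomial: m(x) = 8 + 10·x (mod 13).
For each evaluation point α_i, compute m(α_i) mod 13:
  α_1 = 4: Horner steps 10 → 9, so m(4) = 9.
  α_2 = 12: Horner steps 10 → 11, so m(12) = 11.
  α_3 = 8: Horner steps 10 → 10, so m(8) = 10.
  α_4 = 7: Horner steps 10 → 0, so m(7) = 0.
  α_5 = 10: Horner steps 10 → 4, so m(10) = 4.
Codeword c = [9, 11, 10, 0, 4] ∈ F_13^5.


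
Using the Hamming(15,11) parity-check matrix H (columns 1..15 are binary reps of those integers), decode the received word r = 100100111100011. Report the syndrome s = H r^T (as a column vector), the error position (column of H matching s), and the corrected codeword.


s = (1, 0, 0, 0)^T, error position = 8, corrected codeword c = 100100101100011

Compute s = H r^T mod 2 one row at a time:
  s_1 = 1 + 1 + 1 + 0 + 0 + 0 + 1 + 1 = 5 ≡ 1 (mod 2).
  s_2 = 1 + 0 + 0 + 1 + 0 + 0 + 1 + 1 = 4 ≡ 0 (mod 2).
  s_3 = 0 + 0 + 0 + 1 + 1 + 0 + 1 + 1 = 4 ≡ 0 (mod 2).
  s_4 = 1 + 0 + 0 + 1 + 1 + 0 + 0 + 1 = 4 ≡ 0 (mod 2).
s = (1, 0, 0, 0)^T — this equals column 8 of H (binary 1000), so error is at position 8.
Correct: flip bit 8 of r = 100100111100011 to get c = 100100101100011.


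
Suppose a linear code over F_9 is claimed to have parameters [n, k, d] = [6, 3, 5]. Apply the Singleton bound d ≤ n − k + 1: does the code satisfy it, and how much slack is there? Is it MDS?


Singleton RHS = n − k + 1 = 4, slack = -1, bound violated (no such code; not MDS).

Singleton bound: d ≤ n − k + 1.
Here n = 6, k = 3, so n − k + 1 = 4.
Given d = 5, check d ≤ 4: NO.
Slack = (n − k + 1) − d = -1.
The slack is negative: d = 5 exceeds n − k + 1 = 4 by 1, so the Singleton bound is violated and no linear [6, 3, 5]_9 code can exist. In particular it is not MDS (MDS requires d = n − k + 1 exactly).
Description: the claimed parameters are [6, 3, 5]_9; such a code would be impossible (violates the Singleton bound).


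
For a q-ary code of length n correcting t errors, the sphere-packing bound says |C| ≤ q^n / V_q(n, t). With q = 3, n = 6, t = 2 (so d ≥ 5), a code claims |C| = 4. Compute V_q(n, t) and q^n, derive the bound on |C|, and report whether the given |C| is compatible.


V_q(n, t) = 73, q^n = 729, Hamming bound = 9, |C| = 4 ≤ bound (satisfied).

Step 1: Compute V_q(n, t) = Σ_{j=0}^2 C(n, j) (q−1)^j.
  j = 0: C(6,0)·(2)^0 = 1·1 = 1.
  j = 1: C(6,1)·(2)^1 = 6·2 = 12.
  j = 2: C(6,2)·(2)^2 = 15·4 = 60.
  V_q(n, t) = 1 + 12 + 60 = 73.
Step 2: q^n = 3^6 = 729.
Step 3: Hamming bound ⌊q^n / V_q(n,t)⌋ = ⌊729/73⌋ = 9.
Step 4: Compare |C| = 4 to 9: satisfied.
The claimed |C| lies below the Hamming bound.


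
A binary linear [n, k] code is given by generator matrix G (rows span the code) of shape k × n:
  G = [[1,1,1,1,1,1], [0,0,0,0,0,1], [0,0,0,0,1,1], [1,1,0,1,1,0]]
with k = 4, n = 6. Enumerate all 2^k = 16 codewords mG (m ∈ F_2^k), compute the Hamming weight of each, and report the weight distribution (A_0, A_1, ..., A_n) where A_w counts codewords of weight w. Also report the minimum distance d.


Weight distribution: A_0 = 1, A_1 = 3, A_2 = 3, A_3 = 2, A_4 = 3, A_5 = 3, A_6 = 1. Minimum distance d = 1.

Enumerate all 2^4 = 16 messages m ∈ F_2^4.
For each, compute codeword c = mG in F_2^6, then tally its weight.
  m = 0000 → c = 000000, weight = 0.
  m = 1000 → c = 111111, weight = 6.
  m = 0100 → c = 000001, weight = 1.
  m = 1100 → c = 111110, weight = 5.
  m = 0010 → c = 000011, weight = 2.
  m = 1010 → c = 111100, weight = 4.
  m = 0110 → c = 000010, weight = 1.
  m = 1110 → c = 111101, weight = 5.
  m = 0001 → c = 110110, weight = 4.
  m = 1001 → c = 001001, weight = 2.
  m = 0101 → c = 110111, weight = 5.
  m = 1101 → c = 001000, weight = 1.
  m = 0011 → c = 110101, weight = 4.
  m = 1011 → c = 001010, weight = 2.
  m = 0111 → c = 110100, weight = 3.
  m = 1111 → c = 001011, weight = 3.
Tally weights:
  weight 0: 1 codewords.
  weight 1: 3 codewords.
  weight 2: 3 codewords.
  weight 3: 2 codewords.
  weight 4: 3 codewords.
  weight 5: 3 codewords.
  weight 6: 1 codewords.
Minimum distance d = smallest w > 0 with A_w > 0 = 1.
Sanity: Σ A_w = 16 = 2^4 = 16 ✓.


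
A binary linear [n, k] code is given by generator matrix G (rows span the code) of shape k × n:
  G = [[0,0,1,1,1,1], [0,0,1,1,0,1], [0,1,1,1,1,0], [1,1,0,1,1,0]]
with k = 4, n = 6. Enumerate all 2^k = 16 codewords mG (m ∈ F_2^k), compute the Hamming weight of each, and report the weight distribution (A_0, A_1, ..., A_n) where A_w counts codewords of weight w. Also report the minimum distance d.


Weight distribution: A_0 = 1, A_1 = 1, A_2 = 2, A_3 = 6, A_4 = 5, A_5 = 1. Minimum distance d = 1.

Enumerate all 2^4 = 16 messages m ∈ F_2^4.
For each, compute codeword c = mG in F_2^6, then tally its weight.
  m = 0000 → c = 000000, weight = 0.
  m = 1000 → c = 001111, weight = 4.
  m = 0100 → c = 001101, weight = 3.
  m = 1100 → c = 000010, weight = 1.
  m = 0010 → c = 011110, weight = 4.
  m = 1010 → c = 010001, weight = 2.
  m = 0110 → c = 010011, weight = 3.
  m = 1110 → c = 011100, weight = 3.
  m = 0001 → c = 110110, weight = 4.
  m = 1001 → c = 111001, weight = 4.
  m = 0101 → c = 111011, weight = 5.
  m = 1101 → c = 110100, weight = 3.
  m = 0011 → c = 101000, weight = 2.
  m = 1011 → c = 100111, weight = 4.
  m = 0111 → c = 100101, weight = 3.
  m = 1111 → c = 101010, weight = 3.
Tally weights:
  weight 0: 1 codewords.
  weight 1: 1 codewords.
  weight 2: 2 codewords.
  weight 3: 6 codewords.
  weight 4: 5 codewords.
  weight 5: 1 codewords.
Minimum distance d = smallest w > 0 with A_w > 0 = 1.
Sanity: Σ A_w = 16 = 2^4 = 16 ✓.


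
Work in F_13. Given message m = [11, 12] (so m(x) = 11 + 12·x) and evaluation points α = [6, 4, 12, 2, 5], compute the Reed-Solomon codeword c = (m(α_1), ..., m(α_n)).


c = [5, 7, 12, 9, 6]

Message polynomial: m(x) = 11 + 12·x (mod 13).
For each evaluation point α_i, compute m(α_i) mod 13:
  α_1 = 6: Horner steps 12 → 5, so m(6) = 5.
  α_2 = 4: Horner steps 12 → 7, so m(4) = 7.
  α_3 = 12: Horner steps 12 → 12, so m(12) = 12.
  α_4 = 2: Horner steps 12 → 9, so m(2) = 9.
  α_5 = 5: Horner steps 12 → 6, so m(5) = 6.
Codeword c = [5, 7, 12, 9, 6] ∈ F_13^5.


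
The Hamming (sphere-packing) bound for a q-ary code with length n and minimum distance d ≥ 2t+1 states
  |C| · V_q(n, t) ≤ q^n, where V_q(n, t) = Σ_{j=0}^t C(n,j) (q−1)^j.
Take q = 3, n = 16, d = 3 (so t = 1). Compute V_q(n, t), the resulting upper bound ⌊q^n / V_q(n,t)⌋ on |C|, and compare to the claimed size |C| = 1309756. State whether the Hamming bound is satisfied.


V_q(n, t) = 33, q^n = 43046721, Hamming bound = 1304446, |C| = 1309756 > bound (violated).

Step 1: Compute V_q(n, t) = Σ_{j=0}^1 C(n, j) (q−1)^j.
  j = 0: C(16,0)·(2)^0 = 1·1 = 1.
  j = 1: C(16,1)·(2)^1 = 16·2 = 32.
  V_q(n, t) = 1 + 32 = 33.
Step 2: q^n = 3^16 = 43046721.
Step 3: Hamming bound ⌊q^n / V_q(n,t)⌋ = ⌊43046721/33⌋ = 1304446.
Step 4: Compare |C| = 1309756 to 1304446: violated.
The claimed |C| lies above the Hamming bound, so no 3-ary code of length 16 with d ≥ 3 can have 1309756 codewords.


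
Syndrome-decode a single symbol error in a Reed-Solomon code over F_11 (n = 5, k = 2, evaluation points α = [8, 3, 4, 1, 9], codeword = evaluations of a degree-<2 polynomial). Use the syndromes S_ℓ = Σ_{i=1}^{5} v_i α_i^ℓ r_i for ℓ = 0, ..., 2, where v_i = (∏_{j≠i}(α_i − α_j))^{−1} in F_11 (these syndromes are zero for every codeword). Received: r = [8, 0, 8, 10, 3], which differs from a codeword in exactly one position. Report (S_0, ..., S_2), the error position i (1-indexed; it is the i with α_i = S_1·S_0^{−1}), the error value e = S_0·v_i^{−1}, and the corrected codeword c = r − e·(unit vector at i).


S = (7, 6, 2), error at position 3, error magnitude e = 2, c = [8, 0, 6, 10, 3].

Step 1: column multipliers v_i = (∏_{j≠i}(α_i − α_j))^{−1} mod 11.
  i = 1 (α = 8): (8−3)(8−4)(8−1)(8−9) = 5·4·7·(−1) = −140 ≡ 3, so v_1 = 3^{−1} = 4 (mod 11).
  i = 2 (α = 3): (3−8)(3−4)(3−1)(3−9) = (−5)·(−1)·2·(−6) = −60 ≡ 6, so v_2 = 6^{−1} = 2 (mod 11).
  i = 3 (α = 4): (4−8)(4−3)(4−1)(4−9) = (−4)·1·3·(−5) = 60 ≡ 5, so v_3 = 5^{−1} = 9 (mod 11).
  i = 4 (α = 1): (1−8)(1−3)(1−4)(1−9) = (−7)·(−2)·(−3)·(−8) = 336 ≡ 6, so v_4 = 6^{−1} = 2 (mod 11).
  i = 5 (α = 9): (9−8)(9−3)(9−4)(9−1) = 1·6·5·8 = 240 ≡ 9, so v_5 = 9^{−1} = 5 (mod 11).
  v = [4, 2, 9, 2, 5].
Step 2: syndromes of r = [8, 0, 8, 10, 3] (all sums mod 11).
  S_0 = Σ v_i r_i = 4·8 + 2·0 + 9·8 + 2·10 + 5·3 = 139 ≡ 7.
  S_1 = Σ v_i α_i r_i = 4·8·8 + 2·3·0 + 9·4·8 + 2·1·10 + 5·9·3 = 699 ≡ 6.
  α_i^2 mod 11 = [9, 9, 5, 1, 4].
  S_2 = Σ v_i α_i^2 r_i = 4·9·8 + 2·9·0 + 9·5·8 + 2·1·10 + 5·4·3 = 728 ≡ 2.
  S = (7, 6, 2) ≠ 0, so r is not a codeword (an error is present).
Step 3: locate the error. For a single error e at position i, S_ℓ = v_i·e·α_i^ℓ, so α_err = S_1/S_0.
  S_0^{−1} = 7^{−1} = 8 (mod 11), so α_err = 6·8 = 48 ≡ 4 = α_3. Error position i = 3.
  Consistency check: S_2/S_1 = 2·2 = 4 ≡ 4 = α_err ✓ (single-error assumption holds).
Step 4: error magnitude e = S_0/v_3 = S_0·∏_{j≠3}(α_3 − α_j) = 7·5 = 35 ≡ 2 (mod 11).
Step 5: correct position 3: c_3 = r_3 − e = 8 − 2 ≡ 6 (mod 11). Hence c = [8, 0, 6, 10, 3].
  Check: interpolating c through the α_i gives m(x) = 4 + 6·x (degree < 2) with m(α_i) = c_i for every i, so c is indeed a codeword.


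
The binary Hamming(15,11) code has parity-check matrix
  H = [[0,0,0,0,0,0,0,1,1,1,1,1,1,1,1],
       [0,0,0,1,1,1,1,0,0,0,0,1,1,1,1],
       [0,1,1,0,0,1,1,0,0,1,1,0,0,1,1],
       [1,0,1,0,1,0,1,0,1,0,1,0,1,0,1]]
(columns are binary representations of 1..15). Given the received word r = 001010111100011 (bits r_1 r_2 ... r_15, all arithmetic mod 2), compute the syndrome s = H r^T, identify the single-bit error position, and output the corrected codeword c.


s = (1, 0, 1, 1)^T, error position = 11, corrected codeword c = 001010111110011

Compute s = H r^T mod 2 one row at a time:
  s_1 = 1 + 1 + 1 + 0 + 0 + 0 + 1 + 1 = 5 ≡ 1 (mod 2).
  s_2 = 0 + 1 + 0 + 1 + 0 + 0 + 1 + 1 = 4 ≡ 0 (mod 2).
  s_3 = 0 + 1 + 0 + 1 + 1 + 0 + 1 + 1 = 5 ≡ 1 (mod 2).
  s_4 = 0 + 1 + 1 + 1 + 1 + 0 + 0 + 1 = 5 ≡ 1 (mod 2).
s = (1, 0, 1, 1)^T — this equals column 11 of H (binary 1011), so error is at position 11.
Correct: flip bit 11 of r = 001010111100011 to get c = 001010111110011.


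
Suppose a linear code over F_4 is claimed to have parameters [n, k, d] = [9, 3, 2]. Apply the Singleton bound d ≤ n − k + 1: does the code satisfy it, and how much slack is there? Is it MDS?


Singleton RHS = n − k + 1 = 7, slack = 5, bound satisfied, not MDS.

Singleton bound: d ≤ n − k + 1.
Here n = 9, k = 3, so n − k + 1 = 7.
Given d = 2, check d ≤ 7: YES.
Slack = (n − k + 1) − d = 5.
The code is NOT MDS (slack = 5 > 0).
Description: the claimed parameters are [9, 3, 2]_4; such a code would be non-MDS.


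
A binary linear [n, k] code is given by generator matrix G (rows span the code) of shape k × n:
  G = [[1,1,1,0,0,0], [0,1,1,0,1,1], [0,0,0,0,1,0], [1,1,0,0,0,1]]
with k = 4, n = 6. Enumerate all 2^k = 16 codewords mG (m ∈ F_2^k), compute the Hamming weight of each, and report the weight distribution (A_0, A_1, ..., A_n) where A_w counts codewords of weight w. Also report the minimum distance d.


Weight distribution: A_0 = 1, A_1 = 2, A_2 = 4, A_3 = 6, A_4 = 3. Minimum distance d = 1.

Enumerate all 2^4 = 16 messages m ∈ F_2^4.
For each, compute codeword c = mG in F_2^6, then tally its weight.
  m = 0000 → c = 000000, weight = 0.
  m = 1000 → c = 111000, weight = 3.
  m = 0100 → c = 011011, weight = 4.
  m = 1100 → c = 100011, weight = 3.
  m = 0010 → c = 000010, weight = 1.
  m = 1010 → c = 111010, weight = 4.
  m = 0110 → c = 011001, weight = 3.
  m = 1110 → c = 100001, weight = 2.
  m = 0001 → c = 110001, weight = 3.
  m = 1001 → c = 001001, weight = 2.
  m = 0101 → c = 101010, weight = 3.
  m = 1101 → c = 010010, weight = 2.
  m = 0011 → c = 110011, weight = 4.
  m = 1011 → c = 001011, weight = 3.
  m = 0111 → c = 101000, weight = 2.
  m = 1111 → c = 010000, weight = 1.
Tally weights:
  weight 0: 1 codewords.
  weight 1: 2 codewords.
  weight 2: 4 codewords.
  weight 3: 6 codewords.
  weight 4: 3 codewords.
Minimum distance d = smallest w > 0 with A_w > 0 = 1.
Sanity: Σ A_w = 16 = 2^4 = 16 ✓.


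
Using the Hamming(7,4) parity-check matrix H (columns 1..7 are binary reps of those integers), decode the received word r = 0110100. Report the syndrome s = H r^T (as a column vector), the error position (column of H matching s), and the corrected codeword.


s = (1, 0, 0)^T, error position = 4, corrected codeword c = 0111100

Compute s = H r^T mod 2 one row at a time:
  s_1 = 0 + 1 + 0 + 0 = 1 ≡ 1 (mod 2).
  s_2 = 1 + 1 + 0 + 0 = 2 ≡ 0 (mod 2).
  s_3 = 0 + 1 + 1 + 0 = 2 ≡ 0 (mod 2).
s = (1, 0, 0)^T — this equals column 4 of H (binary 100), so error is at position 4.
Correct: flip bit 4 of r = 0110100 to get c = 0111100.


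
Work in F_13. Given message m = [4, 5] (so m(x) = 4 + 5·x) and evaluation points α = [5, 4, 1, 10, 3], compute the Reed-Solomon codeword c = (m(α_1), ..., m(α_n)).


c = [3, 11, 9, 2, 6]

Message polynomial: m(x) = 4 + 5·x (mod 13).
For each evaluation point α_i, compute m(α_i) mod 13:
  α_1 = 5: Horner steps 5 → 3, so m(5) = 3.
  α_2 = 4: Horner steps 5 → 11, so m(4) = 11.
  α_3 = 1: Horner steps 5 → 9, so m(1) = 9.
  α_4 = 10: Horner steps 5 → 2, so m(10) = 2.
  α_5 = 3: Horner steps 5 → 6, so m(3) = 6.
Codeword c = [3, 11, 9, 2, 6] ∈ F_13^5.


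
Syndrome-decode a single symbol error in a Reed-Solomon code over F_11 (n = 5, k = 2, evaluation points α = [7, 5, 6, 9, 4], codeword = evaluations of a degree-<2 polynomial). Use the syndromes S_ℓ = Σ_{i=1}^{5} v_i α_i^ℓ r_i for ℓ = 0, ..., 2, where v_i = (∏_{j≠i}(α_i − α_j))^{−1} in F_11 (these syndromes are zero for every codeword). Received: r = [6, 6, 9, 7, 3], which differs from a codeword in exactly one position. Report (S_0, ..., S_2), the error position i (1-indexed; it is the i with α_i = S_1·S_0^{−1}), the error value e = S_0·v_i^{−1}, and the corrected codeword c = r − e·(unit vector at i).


S = (6, 9, 8), error at position 1, error magnitude e = 5, c = [1, 6, 9, 7, 3].

Step 1: column multipliers v_i = (∏_{j≠i}(α_i − α_j))^{−1} mod 11.
  i = 1 (α = 7): (7−5)(7−6)(7−9)(7−4) = 2·1·(−2)·3 = −12 ≡ 10, so v_1 = 10^{−1} = 10 (mod 11).
  i = 2 (α = 5): (5−7)(5−6)(5−9)(5−4) = (−2)·(−1)·(−4)·1 = −8 ≡ 3, so v_2 = 3^{−1} = 4 (mod 11).
  i = 3 (α = 6): (6−7)(6−5)(6−9)(6−4) = (−1)·1·(−3)·2 = 6 ≡ 6, so v_3 = 6^{−1} = 2 (mod 11).
  i = 4 (α = 9): (9−7)(9−5)(9−6)(9−4) = 2·4·3·5 = 120 ≡ 10, so v_4 = 10^{−1} = 10 (mod 11).
  i = 5 (α = 4): (4−7)(4−5)(4−6)(4−9) = (−3)·(−1)·(−2)·(−5) = 30 ≡ 8, so v_5 = 8^{−1} = 7 (mod 11).
  v = [10, 4, 2, 10, 7].
Step 2: syndromes of r = [6, 6, 9, 7, 3] (all sums mod 11).
  S_0 = Σ v_i r_i = 10·6 + 4·6 + 2·9 + 10·7 + 7·3 = 193 ≡ 6.
  S_1 = Σ v_i α_i r_i = 10·7·6 + 4·5·6 + 2·6·9 + 10·9·7 + 7·4·3 = 1362 ≡ 9.
  α_i^2 mod 11 = [5, 3, 3, 4, 5].
  S_2 = Σ v_i α_i^2 r_i = 10·5·6 + 4·3·6 + 2·3·9 + 10·4·7 + 7·5·3 = 811 ≡ 8.
  S = (6, 9, 8) ≠ 0, so r is not a codeword (an error is present).
Step 3: locate the error. For a single error e at position i, S_ℓ = v_i·e·α_i^ℓ, so α_err = S_1/S_0.
  S_0^{−1} = 6^{−1} = 2 (mod 11), so α_err = 9·2 = 18 ≡ 7 = α_1. Error position i = 1.
  Consistency check: S_2/S_1 = 8·5 = 40 ≡ 7 = α_err ✓ (single-error assumption holds).
Step 4: error magnitude e = S_0/v_1 = S_0·∏_{j≠1}(α_1 − α_j) = 6·10 = 60 ≡ 5 (mod 11).
Step 5: correct position 1: c_1 = r_1 − e = 6 − 5 ≡ 1 (mod 11). Hence c = [1, 6, 9, 7, 3].
  Check: interpolating c through the α_i gives m(x) = 2 + 3·x (degree < 2) with m(α_i) = c_i for every i, so c is indeed a codeword.


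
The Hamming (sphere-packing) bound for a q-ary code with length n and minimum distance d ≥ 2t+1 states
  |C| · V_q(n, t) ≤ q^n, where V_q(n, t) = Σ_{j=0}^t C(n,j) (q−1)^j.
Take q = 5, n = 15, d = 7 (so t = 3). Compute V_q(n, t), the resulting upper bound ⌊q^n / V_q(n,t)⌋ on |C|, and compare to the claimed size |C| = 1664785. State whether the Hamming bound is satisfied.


V_q(n, t) = 30861, q^n = 30517578125, Hamming bound = 988871, |C| = 1664785 > bound (violated).

Step 1: Compute V_q(n, t) = Σ_{j=0}^3 C(n, j) (q−1)^j.
  j = 0: C(15,0)·(4)^0 = 1·1 = 1.
  j = 1: C(15,1)·(4)^1 = 15·4 = 60.
  j = 2: C(15,2)·(4)^2 = 105·16 = 1680.
  j = 3: C(15,3)·(4)^3 = 455·64 = 29120.
  V_q(n, t) = 1 + 60 + 1680 + 29120 = 30861.
Step 2: q^n = 5^15 = 30517578125.
Step 3: Hamming bound ⌊q^n / V_q(n,t)⌋ = ⌊30517578125/30861⌋ = 988871.
Step 4: Compare |C| = 1664785 to 988871: violated.
The claimed |C| lies above the Hamming bound, so no 5-ary code of length 15 with d ≥ 7 can have 1664785 codewords.


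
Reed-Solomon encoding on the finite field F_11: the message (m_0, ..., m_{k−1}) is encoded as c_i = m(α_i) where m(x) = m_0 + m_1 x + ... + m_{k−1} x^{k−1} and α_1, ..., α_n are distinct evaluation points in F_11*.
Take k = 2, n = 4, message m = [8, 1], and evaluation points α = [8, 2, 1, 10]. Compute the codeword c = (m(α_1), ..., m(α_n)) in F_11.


c = [5, 10, 9, 7]

Message polynomial: m(x) = 8 + 1·x (mod 11).
For each evaluation point α_i, compute m(α_i) mod 11:
  α_1 = 8: Horner steps 1 → 5, so m(8) = 5.
  α_2 = 2: Horner steps 1 → 10, so m(2) = 10.
  α_3 = 1: Horner steps 1 → 9, so m(1) = 9.
  α_4 = 10: Horner steps 1 → 7, so m(10) = 7.
Codeword c = [5, 10, 9, 7] ∈ F_11^4.


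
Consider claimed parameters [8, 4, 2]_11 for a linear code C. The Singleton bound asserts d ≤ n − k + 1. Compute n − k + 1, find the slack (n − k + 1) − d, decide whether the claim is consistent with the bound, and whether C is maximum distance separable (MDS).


Singleton RHS = n − k + 1 = 5, slack = 3, bound satisfied, not MDS.

Singleton bound: d ≤ n − k + 1.
Here n = 8, k = 4, so n − k + 1 = 5.
Given d = 2, check d ≤ 5: YES.
Slack = (n − k + 1) − d = 3.
The code is NOT MDS (slack = 3 > 0).
Description: the claimed parameters are [8, 4, 2]_11; such a code would be non-MDS.


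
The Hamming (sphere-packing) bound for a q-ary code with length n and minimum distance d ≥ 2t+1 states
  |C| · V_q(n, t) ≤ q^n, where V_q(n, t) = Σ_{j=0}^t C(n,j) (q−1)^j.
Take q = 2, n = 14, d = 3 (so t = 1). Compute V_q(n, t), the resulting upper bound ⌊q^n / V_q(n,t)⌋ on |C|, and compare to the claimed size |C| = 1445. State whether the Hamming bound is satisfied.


V_q(n, t) = 15, q^n = 16384, Hamming bound = 1092, |C| = 1445 > bound (violated).

Step 1: Compute V_q(n, t) = Σ_{j=0}^1 C(n, j) (q−1)^j.
  j = 0: C(14,0)·(1)^0 = 1·1 = 1.
  j = 1: C(14,1)·(1)^1 = 14·1 = 14.
  V_q(n, t) = 1 + 14 = 15.
Step 2: q^n = 2^14 = 16384.
Step 3: Hamming bound ⌊q^n / V_q(n,t)⌋ = ⌊16384/15⌋ = 1092.
Step 4: Compare |C| = 1445 to 1092: violated.
The claimed |C| lies above the Hamming bound, so no 2-ary code of length 14 with d ≥ 3 can have 1445 codewords.


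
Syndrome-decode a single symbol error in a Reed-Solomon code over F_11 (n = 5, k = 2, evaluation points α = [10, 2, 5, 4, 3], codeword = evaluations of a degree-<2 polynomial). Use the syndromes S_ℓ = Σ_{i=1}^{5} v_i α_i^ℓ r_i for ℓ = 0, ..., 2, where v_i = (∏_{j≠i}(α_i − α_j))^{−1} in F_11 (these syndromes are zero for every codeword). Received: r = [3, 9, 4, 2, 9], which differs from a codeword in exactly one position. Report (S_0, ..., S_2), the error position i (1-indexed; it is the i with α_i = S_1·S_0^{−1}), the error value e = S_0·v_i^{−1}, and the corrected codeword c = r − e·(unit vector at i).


S = (8, 2, 6), error at position 5, error magnitude e = 9, c = [3, 9, 4, 2, 0].

Step 1: column multipliers v_i = (∏_{j≠i}(α_i − α_j))^{−1} mod 11.
  i = 1 (α = 10): (10−2)(10−5)(10−4)(10−3) = 8·5·6·7 = 1680 ≡ 8, so v_1 = 8^{−1} = 7 (mod 11).
  i = 2 (α = 2): (2−10)(2−5)(2−4)(2−3) = (−8)·(−3)·(−2)·(−1) = 48 ≡ 4, so v_2 = 4^{−1} = 3 (mod 11).
  i = 3 (α = 5): (5−10)(5−2)(5−4)(5−3) = (−5)·3·1·2 = −30 ≡ 3, so v_3 = 3^{−1} = 4 (mod 11).
  i = 4 (α = 4): (4−10)(4−2)(4−5)(4−3) = (−6)·2·(−1)·1 = 12 ≡ 1, so v_4 = 1^{−1} = 1 (mod 11).
  i = 5 (α = 3): (3−10)(3−2)(3−5)(3−4) = (−7)·1·(−2)·(−1) = −14 ≡ 8, so v_5 = 8^{−1} = 7 (mod 11).
  v = [7, 3, 4, 1, 7].
Step 2: syndromes of r = [3, 9, 4, 2, 9] (all sums mod 11).
  S_0 = Σ v_i r_i = 7·3 + 3·9 + 4·4 + 1·2 + 7·9 = 129 ≡ 8.
  S_1 = Σ v_i α_i r_i = 7·10·3 + 3·2·9 + 4·5·4 + 1·4·2 + 7·3·9 = 541 ≡ 2.
  α_i^2 mod 11 = [1, 4, 3, 5, 9].
  S_2 = Σ v_i α_i^2 r_i = 7·1·3 + 3·4·9 + 4·3·4 + 1·5·2 + 7·9·9 = 754 ≡ 6.
  S = (8, 2, 6) ≠ 0, so r is not a codeword (an error is present).
Step 3: locate the error. For a single error e at position i, S_ℓ = v_i·e·α_i^ℓ, so α_err = S_1/S_0.
  S_0^{−1} = 8^{−1} = 7 (mod 11), so α_err = 2·7 = 14 ≡ 3 = α_5. Error position i = 5.
  Consistency check: S_2/S_1 = 6·6 = 36 ≡ 3 = α_err ✓ (single-error assumption holds).
Step 4: error magnitude e = S_0/v_5 = S_0·∏_{j≠5}(α_5 − α_j) = 8·8 = 64 ≡ 9 (mod 11).
Step 5: correct position 5: c_5 = r_5 − e = 9 − 9 ≡ 0 (mod 11). Hence c = [3, 9, 4, 2, 0].
  Check: interpolating c through the α_i gives m(x) = 5 + 2·x (degree < 2) with m(α_i) = c_i for every i, so c is indeed a codeword.


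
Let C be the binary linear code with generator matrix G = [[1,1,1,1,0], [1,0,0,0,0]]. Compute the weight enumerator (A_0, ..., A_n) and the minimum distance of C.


Weight distribution: A_0 = 1, A_1 = 1, A_3 = 1, A_4 = 1. Minimum distance d = 1.

Enumerate all 2^2 = 4 messages m ∈ F_2^2.
For each, compute codeword c = mG in F_2^5, then tally its weight.
  m = 00 → c = 00000, weight = 0.
  m = 10 → c = 11110, weight = 4.
  m = 01 → c = 10000, weight = 1.
  m = 11 → c = 01110, weight = 3.
Tally weights:
  weight 0: 1 codewords.
  weight 1: 1 codewords.
  weight 3: 1 codewords.
  weight 4: 1 codewords.
Minimum distance d = smallest w > 0 with A_w > 0 = 1.
Sanity: Σ A_w = 4 = 2^2 = 4 ✓.
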